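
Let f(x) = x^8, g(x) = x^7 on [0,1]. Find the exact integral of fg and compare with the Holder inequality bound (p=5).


Step 1: Exact integral of f*g = integral(x^15, 0, 1) = 1/16
     = 0.0625
Step 2: Holder bound with p=5, q=1.25:
  ||f||_p = (integral x^40 dx)^(1/5) = (1/41)^(1/5) = 0.475821
  ||g||_q = (integral x^8.75 dx)^(1/1.25) = (1/9.75)^(1/1.25) = 0.161732
Step 3: Holder bound = ||f||_p * ||g||_q = 0.475821 * 0.161732 = 0.076955
Verification: 0.0625 <= 0.076955 (Holder holds)


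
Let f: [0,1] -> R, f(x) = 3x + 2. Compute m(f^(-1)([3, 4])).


f^(-1)([3, 4]) = {x : 3 <= 3x + 2 <= 4}
Solving: (3 - 2)/3 <= x <= (4 - 2)/3
= [0.333333, 0.666667]
Intersecting with [0,1]: [0.333333, 0.666667]
Measure = 0.666667 - 0.333333 = 0.333333


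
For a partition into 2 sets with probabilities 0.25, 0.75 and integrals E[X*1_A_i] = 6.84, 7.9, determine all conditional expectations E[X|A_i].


For each cell A_i: E[X|A_i] = E[X*1_A_i] / P(A_i)
Step 1: E[X|A_1] = 6.84 / 0.25 = 27.36
Step 2: E[X|A_2] = 7.9 / 0.75 = 10.533333
Verification: E[X] = sum E[X*1_A_i] = 6.84 + 7.9 = 14.74


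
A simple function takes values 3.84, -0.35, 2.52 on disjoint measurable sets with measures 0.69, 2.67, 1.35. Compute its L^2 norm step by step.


Step 1: Compute |f_i|^2 for each value:
  |3.84|^2 = 14.7456
  |-0.35|^2 = 0.1225
  |2.52|^2 = 6.3504
Step 2: Multiply by measures and sum:
  14.7456 * 0.69 = 10.174464
  0.1225 * 2.67 = 0.327075
  6.3504 * 1.35 = 8.57304
Sum = 10.174464 + 0.327075 + 8.57304 = 19.074579
Step 3: Take the p-th root:
||f||_2 = (19.074579)^(1/2) = 4.367445


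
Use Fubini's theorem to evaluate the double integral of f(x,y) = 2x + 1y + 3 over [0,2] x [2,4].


By Fubini, integrate in x first, then y.
Step 1: Fix y, integrate over x in [0,2]:
  integral(2x + 1y + 3, x=0..2)
  = 2*(2^2 - 0^2)/2 + (1y + 3)*(2 - 0)
  = 4 + (1y + 3)*2
  = 4 + 2y + 6
  = 10 + 2y
Step 2: Integrate over y in [2,4]:
  integral(10 + 2y, y=2..4)
  = 10*2 + 2*(4^2 - 2^2)/2
  = 20 + 12
  = 32


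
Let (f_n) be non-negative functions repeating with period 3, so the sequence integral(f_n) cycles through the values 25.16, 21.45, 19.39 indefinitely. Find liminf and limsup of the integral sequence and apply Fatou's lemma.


The sequence (integral(f_n)) is periodic with period 3, repeating the values 25.16, 21.45, 19.39 indefinitely.
Step 1: For a periodic sequence, every tail (a_m, a_(m+1), ...) contains all 3 period values infinitely often.
Step 2: Hence inf of every tail = min of the period values = min(25.16, 21.45, 19.39) = 19.39.
        liminf_n integral(f_n) = sup over m of (inf of tail from m) = 19.39.
Step 3: Similarly sup of every tail = max of the period values = 25.16.
        limsup_n integral(f_n) = 25.16.
Step 4: Fatou's lemma: integral(liminf_n f_n) <= liminf_n integral(f_n) = 19.39.
        So the integral of the pointwise liminf is at most 19.39.


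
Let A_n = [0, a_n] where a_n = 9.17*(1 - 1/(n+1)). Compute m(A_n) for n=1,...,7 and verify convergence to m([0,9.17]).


By continuity of measure from below: if A_n increases to A, then m(A_n) -> m(A).
Here A = [0, 9.17], so m(A) = 9.17
Step 1: a_1 = 9.17*(1 - 1/2) = 4.585, m(A_1) = 4.585
Step 2: a_2 = 9.17*(1 - 1/3) = 6.1133, m(A_2) = 6.1133
Step 3: a_3 = 9.17*(1 - 1/4) = 6.8775, m(A_3) = 6.8775
Step 4: a_4 = 9.17*(1 - 1/5) = 7.336, m(A_4) = 7.336
Step 5: a_5 = 9.17*(1 - 1/6) = 7.6417, m(A_5) = 7.6417
Step 6: a_6 = 9.17*(1 - 1/7) = 7.86, m(A_6) = 7.86
Step 7: a_7 = 9.17*(1 - 1/8) = 8.0237, m(A_7) = 8.0237
Limit: m(A_n) -> m([0,9.17]) = 9.17


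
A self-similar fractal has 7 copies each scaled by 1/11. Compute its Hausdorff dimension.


For a self-similar set with N copies scaled by 1/r:
dim_H = log(N)/log(r) = log(7)/log(11)
= 1.94591/2.397895
= 0.811508


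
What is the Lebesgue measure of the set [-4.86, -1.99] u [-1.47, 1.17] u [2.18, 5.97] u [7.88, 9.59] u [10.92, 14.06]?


For pairwise disjoint intervals, m(union) = sum of lengths.
= (-1.99 - -4.86) + (1.17 - -1.47) + (5.97 - 2.18) + (9.59 - 7.88) + (14.06 - 10.92)
= 2.87 + 2.64 + 3.79 + 1.71 + 3.14
= 14.15


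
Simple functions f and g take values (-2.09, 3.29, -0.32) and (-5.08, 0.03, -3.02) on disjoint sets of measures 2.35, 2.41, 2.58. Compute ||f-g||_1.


Step 1: Compute differences f_i - g_i:
  -2.09 - -5.08 = 2.99
  3.29 - 0.03 = 3.26
  -0.32 - -3.02 = 2.7
Step 2: Compute |diff|^1 * measure for each set:
  |2.99|^1 * 2.35 = 2.99 * 2.35 = 7.0265
  |3.26|^1 * 2.41 = 3.26 * 2.41 = 7.8566
  |2.7|^1 * 2.58 = 2.7 * 2.58 = 6.966
Step 3: Sum = 21.8491
Step 4: ||f-g||_1 = (21.8491)^(1/1) = 21.8491


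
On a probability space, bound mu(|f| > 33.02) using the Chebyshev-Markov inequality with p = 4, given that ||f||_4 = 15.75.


Chebyshev/Markov inequality: mu(|f| > eps) <= (||f||_p / eps)^p
Step 1: ||f||_4 / eps = 15.75 / 33.02 = 0.476984
Step 2: Raise to power p = 4:
  (0.476984)^4 = 0.051762
Step 3: Therefore mu(|f| > 33.02) <= 0.051762


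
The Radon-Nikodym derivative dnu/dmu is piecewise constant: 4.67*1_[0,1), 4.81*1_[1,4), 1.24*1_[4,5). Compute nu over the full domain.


Integrate each piece of the Radon-Nikodym derivative:
Step 1: integral_0^1 4.67 dx = 4.67*(1-0) = 4.67*1 = 4.67
Step 2: integral_1^4 4.81 dx = 4.81*(4-1) = 4.81*3 = 14.43
Step 3: integral_4^5 1.24 dx = 1.24*(5-4) = 1.24*1 = 1.24
Total: 4.67 + 14.43 + 1.24 = 20.34


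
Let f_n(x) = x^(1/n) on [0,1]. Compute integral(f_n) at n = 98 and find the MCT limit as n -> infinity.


At n = 98: f_98(x) = x^(1/98).
Step 1: integral(x^(1/98), 0, 1) = [x^(1/98+1) / (1/98+1)] from 0 to 1
     = 1 / (1/98 + 1) = 1 / ((98+1)/98) = 98/(98+1)
     = 98/99 = 0.989899
Step 2: As n -> infinity, f_n(x) = x^(1/n) -> 1 for x in (0,1], and f_n is increasing in n.
By MCT, lim_n integral(f_n) = integral(lim_n f_n) = integral(1, 0, 1) = 1.
Step 3: Verify convergence: 98/99 = 0.989899 -> 1


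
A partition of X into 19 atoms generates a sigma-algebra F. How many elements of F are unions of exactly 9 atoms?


Each element of F is a union of some subset of the 19 atoms.
Elements that are unions of exactly 9 atoms correspond to 9-element subsets of the 19 atoms.
Count = C(19, 9) = 19! / (9! * 10!) = 92378.


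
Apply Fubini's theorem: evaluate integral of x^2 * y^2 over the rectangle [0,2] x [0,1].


By Fubini's theorem, the double integral factors as a product of single integrals:
Step 1: integral_0^2 x^2 dx = [x^3/3] from 0 to 2
     = 2^3/3 = 2.666667
Step 2: integral_0^1 y^2 dy = [y^3/3] from 0 to 1
     = 1^3/3 = 0.333333
Step 3: Double integral = 2.666667 * 0.333333 = 0.888889


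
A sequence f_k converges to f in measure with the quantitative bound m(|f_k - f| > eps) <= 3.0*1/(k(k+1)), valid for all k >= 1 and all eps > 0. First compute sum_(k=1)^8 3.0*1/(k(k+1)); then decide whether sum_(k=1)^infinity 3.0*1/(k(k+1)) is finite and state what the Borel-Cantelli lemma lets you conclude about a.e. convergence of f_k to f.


Step 1: List the terms 3.0*1/(k(k+1)) for k = 1 to 8:
  k=1: 1.5
  k=2: 0.5
  k=3: 0.25
  k=4: 0.15
  k=5: 0.1
  k=6: 0.071429
  k=7: 0.053571
  k=8: 0.041667
Step 2: Partial sum = 1.5 + 0.5 + 0.25 + 0.15 + 0.1 + 0.071429 + 0.053571 + 0.041667
     = 2.666667
Step 3: The full series sum_(k>=1) 3.0*1/(k(k+1)) converges (telescoping series sum 1/(k(k+1)) = 1; a constant multiple of a convergent series converges).
Step 4: Fix eps > 0. Since sum_k m(|f_k - f| > eps) < infinity, the Borel-Cantelli lemma gives
        m(limsup_k {|f_k - f| > eps}) = 0, i.e. for a.e. x, |f_k(x) - f(x)| <= eps for all large k.
        Applying this with eps = 1/j for j = 1, 2, ... and intersecting the countably many full-measure sets,
        for a.e. x we get limsup_k |f_k(x) - f(x)| <= 1/j for every j, hence f_k -> f almost everywhere.
Conclusion: series converges; Borel-Cantelli yields f_k -> f a.e.


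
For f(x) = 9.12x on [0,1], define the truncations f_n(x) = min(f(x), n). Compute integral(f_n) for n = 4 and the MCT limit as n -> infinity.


f(x) = 9.12x on [0,1]; f_n(x) = min(9.12x, n). At n = 4:
Step 1: f(x) reaches 4 at x = 4/9.12 = 0.438596
Step 2: integral(f_4) = integral(9.12x, 0, 0.438596) + integral(4, 0.438596, 1)
       = 9.12*0.438596^2/2 + 4*(1 - 0.438596)
       = 0.877193 + 2.245614
       = 3.122807
Step 3: As n -> infinity, f_n increases to f, so by MCT integral(f_n) -> integral(f) = 9.12/2 = 4.56.
Convergence: integral(f_4) = 3.122807 -> 4.56 as n -> infinity


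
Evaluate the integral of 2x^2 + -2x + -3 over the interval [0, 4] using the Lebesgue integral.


The Lebesgue integral of a Riemann-integrable function agrees with the Riemann integral.
Antiderivative F(x) = (2/3)x^3 + (-2/2)x^2 + -3x
F(4) = (2/3)*4^3 + (-2/2)*4^2 + -3*4
     = (2/3)*64 + (-2/2)*16 + -3*4
     = 42.666667 + -16 + -12
     = 14.666667
F(0) = 0.0
Integral = F(4) - F(0) = 14.666667 - 0.0 = 14.666667


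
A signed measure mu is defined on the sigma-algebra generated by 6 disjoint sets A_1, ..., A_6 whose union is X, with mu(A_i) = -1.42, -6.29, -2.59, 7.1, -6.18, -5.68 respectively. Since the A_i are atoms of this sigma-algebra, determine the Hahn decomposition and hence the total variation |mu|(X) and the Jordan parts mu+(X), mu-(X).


Step 1: Every measurable set is a union of atoms (the cells / points), so a Hahn decomposition is
  obtained by grouping atoms by sign: P = union of atoms with mu > 0, N = union of the remaining atoms.
  Atoms in P (indices): 4;  atoms in N (indices): 1, 2, 3, 5, 6
  Positive values: 7.1
  Negative values: -1.42, -6.29, -2.59, -6.18, -5.68
Step 2: mu+(X) = mu(P) = sum of positive atom values = 7.1
Step 3: mu-(X) = -mu(N) = sum of |negative atom values| = 22.16
Step 4: |mu|(X) = mu+(X) + mu-(X) = 7.1 + 22.16 = 29.26


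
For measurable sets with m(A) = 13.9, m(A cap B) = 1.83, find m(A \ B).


m(A \ B) = m(A) - m(A n B)
= 13.9 - 1.83
= 12.07


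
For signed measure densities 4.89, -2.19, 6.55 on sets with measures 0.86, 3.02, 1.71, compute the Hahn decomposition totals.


Step 1: Compute signed measure on each set:
  Set 1: 4.89 * 0.86 = 4.2054
  Set 2: -2.19 * 3.02 = -6.6138
  Set 3: 6.55 * 1.71 = 11.2005
Step 2: Total signed measure = (4.2054) + (-6.6138) + (11.2005)
     = 8.7921
Step 3: Positive part mu+(X) = sum of positive contributions = 15.4059
Step 4: Negative part mu-(X) = |sum of negative contributions| = 6.6138


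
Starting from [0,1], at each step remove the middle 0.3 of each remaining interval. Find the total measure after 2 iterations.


Step 1: At each step, fraction remaining = 1 - 0.3 = 0.7
Step 2: After 2 steps, measure = (0.7)^2
Step 3: Computing the power step by step:
  After step 1: 0.7
  After step 2: 0.49
Result = 0.49


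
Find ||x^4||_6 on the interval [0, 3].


Step 1: ||f||_6 = (integral_0^3 |x^4|^6 dx)^(1/6)
     = (integral_0^3 x^24 dx)^(1/6)
Step 2: integral_0^3 x^24 dx = [x^25/(25)] from 0 to 3 = 3^25/25
     = 847288609443/25 = 3.389154e+10
Step 3: ||f||_6 = (3.389154e+10)^(1/6) = 56.887288


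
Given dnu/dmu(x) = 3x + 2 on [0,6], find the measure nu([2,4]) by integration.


nu(A) = integral_A (dnu/dmu) dmu = integral_2^4 (3x + 2) dx
Step 1: Antiderivative F(x) = (3/2)x^2 + 2x
Step 2: F(4) = (3/2)*4^2 + 2*4 = 24 + 8 = 32
Step 3: F(2) = (3/2)*2^2 + 2*2 = 6 + 4 = 10
Step 4: nu([2,4]) = F(4) - F(2) = 32 - 10 = 22


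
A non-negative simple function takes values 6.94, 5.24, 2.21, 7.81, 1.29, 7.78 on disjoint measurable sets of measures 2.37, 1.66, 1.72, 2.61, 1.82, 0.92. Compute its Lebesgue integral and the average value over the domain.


Step 1: Integral = sum(value_i * measure_i)
= 6.94*2.37 + 5.24*1.66 + 2.21*1.72 + 7.81*2.61 + 1.29*1.82 + 7.78*0.92
= 16.4478 + 8.6984 + 3.8012 + 20.3841 + 2.3478 + 7.1576
= 58.8369
Step 2: Total measure of domain = 2.37 + 1.66 + 1.72 + 2.61 + 1.82 + 0.92 = 11.1
Step 3: Average value = 58.8369 / 11.1 = 5.300622


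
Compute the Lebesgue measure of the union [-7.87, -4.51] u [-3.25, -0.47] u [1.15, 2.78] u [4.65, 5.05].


For pairwise disjoint intervals, m(union) = sum of lengths.
= (-4.51 - -7.87) + (-0.47 - -3.25) + (2.78 - 1.15) + (5.05 - 4.65)
= 3.36 + 2.78 + 1.63 + 0.4
= 8.17


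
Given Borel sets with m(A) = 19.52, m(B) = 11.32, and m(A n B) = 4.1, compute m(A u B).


By inclusion-exclusion: m(A u B) = m(A) + m(B) - m(A n B)
= 19.52 + 11.32 - 4.1
= 26.74


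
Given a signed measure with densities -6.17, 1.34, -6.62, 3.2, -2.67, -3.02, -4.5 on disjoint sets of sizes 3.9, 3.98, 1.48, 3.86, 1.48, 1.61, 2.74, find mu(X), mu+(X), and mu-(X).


Step 1: Compute signed measure on each set:
  Set 1: -6.17 * 3.9 = -24.063
  Set 2: 1.34 * 3.98 = 5.3332
  Set 3: -6.62 * 1.48 = -9.7976
  Set 4: 3.2 * 3.86 = 12.352
  Set 5: -2.67 * 1.48 = -3.9516
  Set 6: -3.02 * 1.61 = -4.8622
  Set 7: -4.5 * 2.74 = -12.33
Step 2: Total signed measure = (-24.063) + (5.3332) + (-9.7976) + (12.352) + (-3.9516) + (-4.8622) + (-12.33)
     = -37.3192
Step 3: Positive part mu+(X) = sum of positive contributions = 17.6852
Step 4: Negative part mu-(X) = |sum of negative contributions| = 55.0044


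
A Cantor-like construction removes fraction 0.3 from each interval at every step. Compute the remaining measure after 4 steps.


Step 1: At each step, fraction remaining = 1 - 0.3 = 0.7
Step 2: After 4 steps, measure = (0.7)^4
Step 3: Computing the power step by step:
  After step 1: 0.7
  After step 2: 0.49
  After step 3: 0.343
  After step 4: 0.2401
Result = 0.2401


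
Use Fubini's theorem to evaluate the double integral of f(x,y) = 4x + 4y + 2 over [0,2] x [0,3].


By Fubini, integrate in x first, then y.
Step 1: Fix y, integrate over x in [0,2]:
  integral(4x + 4y + 2, x=0..2)
  = 4*(2^2 - 0^2)/2 + (4y + 2)*(2 - 0)
  = 8 + (4y + 2)*2
  = 8 + 8y + 4
  = 12 + 8y
Step 2: Integrate over y in [0,3]:
  integral(12 + 8y, y=0..3)
  = 12*3 + 8*(3^2 - 0^2)/2
  = 36 + 36
  = 72


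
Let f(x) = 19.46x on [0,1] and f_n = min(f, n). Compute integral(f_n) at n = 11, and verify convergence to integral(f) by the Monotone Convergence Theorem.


f(x) = 19.46x on [0,1]; f_n(x) = min(19.46x, n). At n = 11:
Step 1: f(x) reaches 11 at x = 11/19.46 = 0.565262
Step 2: integral(f_11) = integral(19.46x, 0, 0.565262) + integral(11, 0.565262, 1)
       = 19.46*0.565262^2/2 + 11*(1 - 0.565262)
       = 3.108941 + 4.782117
       = 7.891059
Step 3: As n -> infinity, f_n increases to f, so by MCT integral(f_n) -> integral(f) = 19.46/2 = 9.73.
Convergence: integral(f_11) = 7.891059 -> 9.73 as n -> infinity


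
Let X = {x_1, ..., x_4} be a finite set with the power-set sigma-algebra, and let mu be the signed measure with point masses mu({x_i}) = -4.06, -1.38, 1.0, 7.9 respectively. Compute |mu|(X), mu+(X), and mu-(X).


Step 1: Every measurable set is a union of atoms (the cells / points), so a Hahn decomposition is
  obtained by grouping atoms by sign: P = union of atoms with mu > 0, N = union of the remaining atoms.
  Atoms in P (indices): 3, 4;  atoms in N (indices): 1, 2
  Positive values: 1, 7.9
  Negative values: -4.06, -1.38
Step 2: mu+(X) = mu(P) = sum of positive atom values = 8.9
Step 3: mu-(X) = -mu(N) = sum of |negative atom values| = 5.44
Step 4: |mu|(X) = mu+(X) + mu-(X) = 8.9 + 5.44 = 14.34


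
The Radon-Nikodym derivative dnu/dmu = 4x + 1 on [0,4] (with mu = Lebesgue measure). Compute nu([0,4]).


nu(A) = integral_A (dnu/dmu) dmu = integral_0^4 (4x + 1) dx
Step 1: Antiderivative F(x) = (4/2)x^2 + 1x
Step 2: F(4) = (4/2)*4^2 + 1*4 = 32 + 4 = 36
Step 3: F(0) = (4/2)*0^2 + 1*0 = 0.0 + 0 = 0.0
Step 4: nu([0,4]) = F(4) - F(0) = 36 - 0.0 = 36


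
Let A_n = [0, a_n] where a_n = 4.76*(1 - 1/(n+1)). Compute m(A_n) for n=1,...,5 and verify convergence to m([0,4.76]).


By continuity of measure from below: if A_n increases to A, then m(A_n) -> m(A).
Here A = [0, 4.76], so m(A) = 4.76
Step 1: a_1 = 4.76*(1 - 1/2) = 2.38, m(A_1) = 2.38
Step 2: a_2 = 4.76*(1 - 1/3) = 3.1733, m(A_2) = 3.1733
Step 3: a_3 = 4.76*(1 - 1/4) = 3.57, m(A_3) = 3.57
Step 4: a_4 = 4.76*(1 - 1/5) = 3.808, m(A_4) = 3.808
Step 5: a_5 = 4.76*(1 - 1/6) = 3.9667, m(A_5) = 3.9667
Limit: m(A_n) -> m([0,4.76]) = 4.76


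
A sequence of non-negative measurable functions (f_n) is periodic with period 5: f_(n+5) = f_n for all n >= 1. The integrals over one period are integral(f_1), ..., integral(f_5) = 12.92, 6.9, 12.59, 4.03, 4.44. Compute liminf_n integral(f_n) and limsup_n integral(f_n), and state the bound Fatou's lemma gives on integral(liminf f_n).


The sequence (integral(f_n)) is periodic with period 5, repeating the values 12.92, 6.9, 12.59, 4.03, 4.44 indefinitely.
Step 1: For a periodic sequence, every tail (a_m, a_(m+1), ...) contains all 5 period values infinitely often.
Step 2: Hence inf of every tail = min of the period values = min(12.92, 6.9, 12.59, 4.03, 4.44) = 4.03.
        liminf_n integral(f_n) = sup over m of (inf of tail from m) = 4.03.
Step 3: Similarly sup of every tail = max of the period values = 12.92.
        limsup_n integral(f_n) = 12.92.
Step 4: Fatou's lemma: integral(liminf_n f_n) <= liminf_n integral(f_n) = 4.03.
        So the integral of the pointwise liminf is at most 4.03.


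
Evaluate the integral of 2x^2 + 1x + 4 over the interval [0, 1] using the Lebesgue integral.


The Lebesgue integral of a Riemann-integrable function agrees with the Riemann integral.
Antiderivative F(x) = (2/3)x^3 + (1/2)x^2 + 4x
F(1) = (2/3)*1^3 + (1/2)*1^2 + 4*1
     = (2/3)*1 + (1/2)*1 + 4*1
     = 0.666667 + 0.5 + 4
     = 5.166667
F(0) = 0.0
Integral = F(1) - F(0) = 5.166667 - 0.0 = 5.166667


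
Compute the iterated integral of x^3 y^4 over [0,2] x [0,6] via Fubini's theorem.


By Fubini's theorem, the double integral factors as a product of single integrals:
Step 1: integral_0^2 x^3 dx = [x^4/4] from 0 to 2
     = 2^4/4 = 4
Step 2: integral_0^6 y^4 dy = [y^5/5] from 0 to 6
     = 6^5/5 = 1555.2
Step 3: Double integral = 4 * 1555.2 = 6220.8


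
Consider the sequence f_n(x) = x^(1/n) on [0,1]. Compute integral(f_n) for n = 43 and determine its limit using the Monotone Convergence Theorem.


At n = 43: f_43(x) = x^(1/43).
Step 1: integral(x^(1/43), 0, 1) = [x^(1/43+1) / (1/43+1)] from 0 to 1
     = 1 / (1/43 + 1) = 1 / ((43+1)/43) = 43/(43+1)
     = 43/44 = 0.977273
Step 2: As n -> infinity, f_n(x) = x^(1/n) -> 1 for x in (0,1], and f_n is increasing in n.
By MCT, lim_n integral(f_n) = integral(lim_n f_n) = integral(1, 0, 1) = 1.
Step 3: Verify convergence: 43/44 = 0.977273 -> 1


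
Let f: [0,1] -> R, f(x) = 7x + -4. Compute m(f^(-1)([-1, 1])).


f^(-1)([-1, 1]) = {x : -1 <= 7x + -4 <= 1}
Solving: (-1 - -4)/7 <= x <= (1 - -4)/7
= [0.428571, 0.714286]
Intersecting with [0,1]: [0.428571, 0.714286]
Measure = 0.714286 - 0.428571 = 0.285714


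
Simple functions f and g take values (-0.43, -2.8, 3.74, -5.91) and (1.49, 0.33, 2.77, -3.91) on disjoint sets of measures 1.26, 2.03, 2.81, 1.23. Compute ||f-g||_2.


Step 1: Compute differences f_i - g_i:
  -0.43 - 1.49 = -1.92
  -2.8 - 0.33 = -3.13
  3.74 - 2.77 = 0.97
  -5.91 - -3.91 = -2
Step 2: Compute |diff|^2 * measure for each set:
  |-1.92|^2 * 1.26 = 3.6864 * 1.26 = 4.644864
  |-3.13|^2 * 2.03 = 9.7969 * 2.03 = 19.887707
  |0.97|^2 * 2.81 = 0.9409 * 2.81 = 2.643929
  |-2|^2 * 1.23 = 4 * 1.23 = 4.92
Step 3: Sum = 32.0965
Step 4: ||f-g||_2 = (32.0965)^(1/2) = 5.665377


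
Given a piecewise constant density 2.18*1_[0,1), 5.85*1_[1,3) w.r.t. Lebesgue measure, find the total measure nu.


Integrate each piece of the Radon-Nikodym derivative:
Step 1: integral_0^1 2.18 dx = 2.18*(1-0) = 2.18*1 = 2.18
Step 2: integral_1^3 5.85 dx = 5.85*(3-1) = 5.85*2 = 11.7
Total: 2.18 + 11.7 = 13.88


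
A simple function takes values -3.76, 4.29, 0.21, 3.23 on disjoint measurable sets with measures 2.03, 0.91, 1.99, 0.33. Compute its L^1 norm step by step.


Step 1: Compute |f_i|^1 for each value:
  |-3.76|^1 = 3.76
  |4.29|^1 = 4.29
  |0.21|^1 = 0.21
  |3.23|^1 = 3.23
Step 2: Multiply by measures and sum:
  3.76 * 2.03 = 7.6328
  4.29 * 0.91 = 3.9039
  0.21 * 1.99 = 0.4179
  3.23 * 0.33 = 1.0659
Sum = 7.6328 + 3.9039 + 0.4179 + 1.0659 = 13.0205
Step 3: Take the p-th root:
||f||_1 = (13.0205)^(1/1) = 13.0205


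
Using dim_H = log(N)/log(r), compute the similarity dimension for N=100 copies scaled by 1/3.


For a self-similar set with N copies scaled by 1/r:
dim_H = log(N)/log(r) = log(100)/log(3)
= 4.60517/1.098612
= 4.191807


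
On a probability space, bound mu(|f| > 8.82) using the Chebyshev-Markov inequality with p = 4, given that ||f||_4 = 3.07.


Chebyshev/Markov inequality: mu(|f| > eps) <= (||f||_p / eps)^p
Step 1: ||f||_4 / eps = 3.07 / 8.82 = 0.348073
Step 2: Raise to power p = 4:
  (0.348073)^4 = 0.014678
Step 3: Therefore mu(|f| > 8.82) <= 0.014678


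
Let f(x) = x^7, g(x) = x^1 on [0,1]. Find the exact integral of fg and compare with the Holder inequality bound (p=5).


Step 1: Exact integral of f*g = integral(x^8, 0, 1) = 1/9
     = 0.111111
Step 2: Holder bound with p=5, q=1.25:
  ||f||_p = (integral x^35 dx)^(1/5) = (1/36)^(1/5) = 0.488359
  ||g||_q = (integral x^1.25 dx)^(1/1.25) = (1/2.25)^(1/1.25) = 0.522702
Step 3: Holder bound = ||f||_p * ||g||_q = 0.488359 * 0.522702 = 0.255266
Verification: 0.111111 <= 0.255266 (Holder holds)


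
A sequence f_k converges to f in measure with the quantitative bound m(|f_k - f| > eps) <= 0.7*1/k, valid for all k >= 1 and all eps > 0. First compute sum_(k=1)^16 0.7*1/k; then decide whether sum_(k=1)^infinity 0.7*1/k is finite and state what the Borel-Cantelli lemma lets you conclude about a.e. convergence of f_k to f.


Step 1: List the terms 0.7*1/k for k = 1 to 16:
  k=1: 0.7
  k=2: 0.35
  k=3: 0.233333
  k=4: 0.175
  k=5: 0.14
  k=6: 0.116667
  k=7: 0.1
  k=8: 0.0875
  k=9: 0.077778
  k=10: 0.07
  k=11: 0.063636
  k=12: 0.058333
  k=13: 0.053846
  k=14: 0.05
  k=15: 0.046667
  k=16: 0.04375
Step 2: Partial sum = 0.7 + 0.35 + 0.233333 + 0.175 + 0.14 + 0.116667 + 0.1 + 0.0875 + 0.077778 + 0.07 + 0.063636 + 0.058333 + 0.053846 + 0.05 + 0.046667 + 0.04375
     = 2.36651
Step 3: The full series sum_(k>=1) 0.7*1/k diverges (harmonic series, p = 1; a nonzero constant multiple of a divergent series diverges).
Step 4: The (first) Borel-Cantelli lemma requires a summable sequence of measures, so it does not apply here;
        from this bound alone no conclusion about a.e. convergence can be drawn (convergence in measure still
        gives an a.e.-convergent subsequence, but not a.e. convergence of the whole sequence).
Conclusion: series diverges; Borel-Cantelli is inconclusive about a.e. convergence of f_k.


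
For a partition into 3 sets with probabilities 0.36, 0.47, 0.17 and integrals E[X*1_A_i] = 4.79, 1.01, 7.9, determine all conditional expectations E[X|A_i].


For each cell A_i: E[X|A_i] = E[X*1_A_i] / P(A_i)
Step 1: E[X|A_1] = 4.79 / 0.36 = 13.305556
Step 2: E[X|A_2] = 1.01 / 0.47 = 2.148936
Step 3: E[X|A_3] = 7.9 / 0.17 = 46.470588
Verification: E[X] = sum E[X*1_A_i] = 4.79 + 1.01 + 7.9 = 13.7


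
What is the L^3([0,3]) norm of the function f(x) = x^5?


Step 1: ||f||_3 = (integral_0^3 |x^5|^3 dx)^(1/3)
     = (integral_0^3 x^15 dx)^(1/3)
Step 2: integral_0^3 x^15 dx = [x^16/(16)] from 0 to 3 = 3^16/16
     = 43046721/16 = 2.690420e+06
Step 3: ||f||_3 = (2.690420e+06)^(1/3) = 139.08278


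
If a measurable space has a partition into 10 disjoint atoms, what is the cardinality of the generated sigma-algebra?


Each element of the sigma-algebra is a union of some subset of the 10 atoms.
The number of such subsets is 2^10 = 1024.


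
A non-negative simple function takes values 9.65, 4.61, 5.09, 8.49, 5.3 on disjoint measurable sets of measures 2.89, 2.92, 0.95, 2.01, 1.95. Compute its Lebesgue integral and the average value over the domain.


Step 1: Integral = sum(value_i * measure_i)
= 9.65*2.89 + 4.61*2.92 + 5.09*0.95 + 8.49*2.01 + 5.3*1.95
= 27.8885 + 13.4612 + 4.8355 + 17.0649 + 10.335
= 73.5851
Step 2: Total measure of domain = 2.89 + 2.92 + 0.95 + 2.01 + 1.95 = 10.72
Step 3: Average value = 73.5851 / 10.72 = 6.864282


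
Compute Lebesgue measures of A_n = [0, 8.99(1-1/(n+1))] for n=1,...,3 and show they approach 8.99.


By continuity of measure from below: if A_n increases to A, then m(A_n) -> m(A).
Here A = [0, 8.99], so m(A) = 8.99
Step 1: a_1 = 8.99*(1 - 1/2) = 4.495, m(A_1) = 4.495
Step 2: a_2 = 8.99*(1 - 1/3) = 5.9933, m(A_2) = 5.9933
Step 3: a_3 = 8.99*(1 - 1/4) = 6.7425, m(A_3) = 6.7425
Limit: m(A_n) -> m([0,8.99]) = 8.99


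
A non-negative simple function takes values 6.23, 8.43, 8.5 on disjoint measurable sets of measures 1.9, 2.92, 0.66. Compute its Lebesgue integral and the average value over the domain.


Step 1: Integral = sum(value_i * measure_i)
= 6.23*1.9 + 8.43*2.92 + 8.5*0.66
= 11.837 + 24.6156 + 5.61
= 42.0626
Step 2: Total measure of domain = 1.9 + 2.92 + 0.66 = 5.48
Step 3: Average value = 42.0626 / 5.48 = 7.675657


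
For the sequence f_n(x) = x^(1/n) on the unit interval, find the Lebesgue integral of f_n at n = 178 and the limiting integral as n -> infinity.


At n = 178: f_178(x) = x^(1/178).
Step 1: integral(x^(1/178), 0, 1) = [x^(1/178+1) / (1/178+1)] from 0 to 1
     = 1 / (1/178 + 1) = 1 / ((178+1)/178) = 178/(178+1)
     = 178/179 = 0.994413
Step 2: As n -> infinity, f_n(x) = x^(1/n) -> 1 for x in (0,1], and f_n is increasing in n.
By MCT, lim_n integral(f_n) = integral(lim_n f_n) = integral(1, 0, 1) = 1.
Step 3: Verify convergence: 178/179 = 0.994413 -> 1


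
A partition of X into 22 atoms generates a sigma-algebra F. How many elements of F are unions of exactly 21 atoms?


Each element of F is a union of some subset of the 22 atoms.
Elements that are unions of exactly 21 atoms correspond to 21-element subsets of the 22 atoms.
Count = C(22, 21) = 22! / (21! * 1!) = 22.


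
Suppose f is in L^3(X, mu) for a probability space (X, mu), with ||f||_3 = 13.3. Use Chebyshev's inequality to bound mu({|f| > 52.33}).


Chebyshev/Markov inequality: mu(|f| > eps) <= (||f||_p / eps)^p
Step 1: ||f||_3 / eps = 13.3 / 52.33 = 0.254156
Step 2: Raise to power p = 3:
  (0.254156)^3 = 0.016417
Step 3: Therefore mu(|f| > 52.33) <= 0.016417


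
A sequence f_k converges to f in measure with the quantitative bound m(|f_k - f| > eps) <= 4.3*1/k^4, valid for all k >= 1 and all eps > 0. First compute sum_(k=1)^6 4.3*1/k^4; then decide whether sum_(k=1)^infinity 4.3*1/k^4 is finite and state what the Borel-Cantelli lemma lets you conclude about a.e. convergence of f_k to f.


Step 1: List the terms 4.3*1/k^4 for k = 1 to 6:
  k=1: 4.3
  k=2: 0.26875
  k=3: 0.053086
  k=4: 0.016797
  k=5: 0.00688
  k=6: 0.003318
Step 2: Partial sum = 4.3 + 0.26875 + 0.053086 + 0.016797 + 0.00688 + 0.003318
     = 4.648831
Step 3: The full series sum_(k>=1) 4.3*1/k^4 converges (p-series with p = 4 > 1; a constant multiple of a convergent series converges).
Step 4: Fix eps > 0. Since sum_k m(|f_k - f| > eps) < infinity, the Borel-Cantelli lemma gives
        m(limsup_k {|f_k - f| > eps}) = 0, i.e. for a.e. x, |f_k(x) - f(x)| <= eps for all large k.
        Applying this with eps = 1/j for j = 1, 2, ... and intersecting the countably many full-measure sets,
        for a.e. x we get limsup_k |f_k(x) - f(x)| <= 1/j for every j, hence f_k -> f almost everywhere.
Conclusion: series converges; Borel-Cantelli yields f_k -> f a.e.


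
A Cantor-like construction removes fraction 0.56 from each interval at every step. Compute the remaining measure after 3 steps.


Step 1: At each step, fraction remaining = 1 - 0.56 = 0.44
Step 2: After 3 steps, measure = (0.44)^3
Step 3: Computing the power step by step:
  After step 1: 0.44
  After step 2: 0.1936
  After step 3: 0.085184
Result = 0.085184


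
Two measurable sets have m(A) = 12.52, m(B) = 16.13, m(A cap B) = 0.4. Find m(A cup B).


By inclusion-exclusion: m(A u B) = m(A) + m(B) - m(A n B)
= 12.52 + 16.13 - 0.4
= 28.25


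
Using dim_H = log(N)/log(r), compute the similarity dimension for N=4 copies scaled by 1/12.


For a self-similar set with N copies scaled by 1/r:
dim_H = log(N)/log(r) = log(4)/log(12)
= 1.386294/2.484907
= 0.557886


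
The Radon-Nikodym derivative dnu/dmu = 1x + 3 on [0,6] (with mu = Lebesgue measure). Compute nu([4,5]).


nu(A) = integral_A (dnu/dmu) dmu = integral_4^5 (1x + 3) dx
Step 1: Antiderivative F(x) = (1/2)x^2 + 3x
Step 2: F(5) = (1/2)*5^2 + 3*5 = 12.5 + 15 = 27.5
Step 3: F(4) = (1/2)*4^2 + 3*4 = 8 + 12 = 20
Step 4: nu([4,5]) = F(5) - F(4) = 27.5 - 20 = 7.5


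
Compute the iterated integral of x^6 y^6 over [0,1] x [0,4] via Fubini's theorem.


By Fubini's theorem, the double integral factors as a product of single integrals:
Step 1: integral_0^1 x^6 dx = [x^7/7] from 0 to 1
     = 1^7/7 = 0.142857
Step 2: integral_0^4 y^6 dy = [y^7/7] from 0 to 4
     = 4^7/7 = 2340.571429
Step 3: Double integral = 0.142857 * 2340.571429 = 334.367347


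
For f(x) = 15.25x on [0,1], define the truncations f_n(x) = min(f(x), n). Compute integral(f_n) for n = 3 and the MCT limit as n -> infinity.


f(x) = 15.25x on [0,1]; f_n(x) = min(15.25x, n). At n = 3:
Step 1: f(x) reaches 3 at x = 3/15.25 = 0.196721
Step 2: integral(f_3) = integral(15.25x, 0, 0.196721) + integral(3, 0.196721, 1)
       = 15.25*0.196721^2/2 + 3*(1 - 0.196721)
       = 0.295082 + 2.409836
       = 2.704918
Step 3: As n -> infinity, f_n increases to f, so by MCT integral(f_n) -> integral(f) = 15.25/2 = 7.625.
Convergence: integral(f_3) = 2.704918 -> 7.625 as n -> infinity


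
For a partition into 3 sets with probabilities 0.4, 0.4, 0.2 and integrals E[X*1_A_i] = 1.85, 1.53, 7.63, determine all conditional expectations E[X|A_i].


For each cell A_i: E[X|A_i] = E[X*1_A_i] / P(A_i)
Step 1: E[X|A_1] = 1.85 / 0.4 = 4.625
Step 2: E[X|A_2] = 1.53 / 0.4 = 3.825
Step 3: E[X|A_3] = 7.63 / 0.2 = 38.15
Verification: E[X] = sum E[X*1_A_i] = 1.85 + 1.53 + 7.63 = 11.01


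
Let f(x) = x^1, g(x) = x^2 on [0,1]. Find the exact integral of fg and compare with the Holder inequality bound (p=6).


Step 1: Exact integral of f*g = integral(x^3, 0, 1) = 1/4
     = 0.25
Step 2: Holder bound with p=6, q=1.2:
  ||f||_p = (integral x^6 dx)^(1/6) = (1/7)^(1/6) = 0.72302
  ||g||_q = (integral x^2.4 dx)^(1/1.2) = (1/3.4)^(1/1.2) = 0.360662
Step 3: Holder bound = ||f||_p * ||g||_q = 0.72302 * 0.360662 = 0.260766
Verification: 0.25 <= 0.260766 (Holder holds)


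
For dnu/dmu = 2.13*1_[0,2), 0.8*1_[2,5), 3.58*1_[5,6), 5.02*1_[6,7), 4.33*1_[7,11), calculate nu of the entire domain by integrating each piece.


Integrate each piece of the Radon-Nikodym derivative:
Step 1: integral_0^2 2.13 dx = 2.13*(2-0) = 2.13*2 = 4.26
Step 2: integral_2^5 0.8 dx = 0.8*(5-2) = 0.8*3 = 2.4
Step 3: integral_5^6 3.58 dx = 3.58*(6-5) = 3.58*1 = 3.58
Step 4: integral_6^7 5.02 dx = 5.02*(7-6) = 5.02*1 = 5.02
Step 5: integral_7^11 4.33 dx = 4.33*(11-7) = 4.33*4 = 17.32
Total: 4.26 + 2.4 + 3.58 + 5.02 + 17.32 = 32.58


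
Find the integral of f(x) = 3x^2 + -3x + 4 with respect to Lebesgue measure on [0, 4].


The Lebesgue integral of a Riemann-integrable function agrees with the Riemann integral.
Antiderivative F(x) = (3/3)x^3 + (-3/2)x^2 + 4x
F(4) = (3/3)*4^3 + (-3/2)*4^2 + 4*4
     = (3/3)*64 + (-3/2)*16 + 4*4
     = 64 + -24 + 16
     = 56
F(0) = 0.0
Integral = F(4) - F(0) = 56 - 0.0 = 56


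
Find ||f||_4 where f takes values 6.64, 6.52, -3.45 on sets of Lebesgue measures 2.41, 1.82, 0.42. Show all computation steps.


Step 1: Compute |f_i|^4 for each value:
  |6.64|^4 = 1943.892828
  |6.52|^4 = 1807.134108
  |-3.45|^4 = 141.669506
Step 2: Multiply by measures and sum:
  1943.892828 * 2.41 = 4684.781716
  1807.134108 * 1.82 = 3288.984077
  141.669506 * 0.42 = 59.501193
Sum = 4684.781716 + 3288.984077 + 59.501193 = 8033.266985
Step 3: Take the p-th root:
||f||_4 = (8033.266985)^(1/4) = 9.467233


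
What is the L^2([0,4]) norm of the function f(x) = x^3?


Step 1: ||f||_2 = (integral_0^4 |x^3|^2 dx)^(1/2)
     = (integral_0^4 x^6 dx)^(1/2)
Step 2: integral_0^4 x^6 dx = [x^7/(7)] from 0 to 4 = 4^7/7
     = 16384/7 = 2340.571429
Step 3: ||f||_2 = (2340.571429)^(1/2) = 48.379453


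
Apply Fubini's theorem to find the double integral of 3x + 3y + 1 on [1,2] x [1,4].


By Fubini, integrate in x first, then y.
Step 1: Fix y, integrate over x in [1,2]:
  integral(3x + 3y + 1, x=1..2)
  = 3*(2^2 - 1^2)/2 + (3y + 1)*(2 - 1)
  = 4.5 + (3y + 1)*1
  = 4.5 + 3y + 1
  = 5.5 + 3y
Step 2: Integrate over y in [1,4]:
  integral(5.5 + 3y, y=1..4)
  = 5.5*3 + 3*(4^2 - 1^2)/2
  = 16.5 + 22.5
  = 39


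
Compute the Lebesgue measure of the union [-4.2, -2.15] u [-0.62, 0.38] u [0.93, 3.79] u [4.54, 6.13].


For pairwise disjoint intervals, m(union) = sum of lengths.
= (-2.15 - -4.2) + (0.38 - -0.62) + (3.79 - 0.93) + (6.13 - 4.54)
= 2.05 + 1 + 2.86 + 1.59
= 7.5


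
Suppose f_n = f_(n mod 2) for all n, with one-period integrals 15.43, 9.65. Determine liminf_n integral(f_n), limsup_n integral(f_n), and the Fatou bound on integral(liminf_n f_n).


The sequence (integral(f_n)) is periodic with period 2, repeating the values 15.43, 9.65 indefinitely.
Step 1: For a periodic sequence, every tail (a_m, a_(m+1), ...) contains all 2 period values infinitely often.
Step 2: Hence inf of every tail = min of the period values = min(15.43, 9.65) = 9.65.
        liminf_n integral(f_n) = sup over m of (inf of tail from m) = 9.65.
Step 3: Similarly sup of every tail = max of the period values = 15.43.
        limsup_n integral(f_n) = 15.43.
Step 4: Fatou's lemma: integral(liminf_n f_n) <= liminf_n integral(f_n) = 9.65.
        So the integral of the pointwise liminf is at most 9.65.


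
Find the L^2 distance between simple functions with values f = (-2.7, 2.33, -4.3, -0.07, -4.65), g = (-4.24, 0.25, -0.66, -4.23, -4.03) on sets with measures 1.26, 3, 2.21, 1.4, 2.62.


Step 1: Compute differences f_i - g_i:
  -2.7 - -4.24 = 1.54
  2.33 - 0.25 = 2.08
  -4.3 - -0.66 = -3.64
  -0.07 - -4.23 = 4.16
  -4.65 - -4.03 = -0.62
Step 2: Compute |diff|^2 * measure for each set:
  |1.54|^2 * 1.26 = 2.3716 * 1.26 = 2.988216
  |2.08|^2 * 3 = 4.3264 * 3 = 12.9792
  |-3.64|^2 * 2.21 = 13.2496 * 2.21 = 29.281616
  |4.16|^2 * 1.4 = 17.3056 * 1.4 = 24.22784
  |-0.62|^2 * 2.62 = 0.3844 * 2.62 = 1.007128
Step 3: Sum = 70.484
Step 4: ||f-g||_2 = (70.484)^(1/2) = 8.395475


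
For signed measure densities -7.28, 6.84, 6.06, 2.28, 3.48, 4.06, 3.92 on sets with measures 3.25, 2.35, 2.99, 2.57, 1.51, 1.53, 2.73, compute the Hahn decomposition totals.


Step 1: Compute signed measure on each set:
  Set 1: -7.28 * 3.25 = -23.66
  Set 2: 6.84 * 2.35 = 16.074
  Set 3: 6.06 * 2.99 = 18.1194
  Set 4: 2.28 * 2.57 = 5.8596
  Set 5: 3.48 * 1.51 = 5.2548
  Set 6: 4.06 * 1.53 = 6.2118
  Set 7: 3.92 * 2.73 = 10.7016
Step 2: Total signed measure = (-23.66) + (16.074) + (18.1194) + (5.8596) + (5.2548) + (6.2118) + (10.7016)
     = 38.5612
Step 3: Positive part mu+(X) = sum of positive contributions = 62.2212
Step 4: Negative part mu-(X) = |sum of negative contributions| = 23.66


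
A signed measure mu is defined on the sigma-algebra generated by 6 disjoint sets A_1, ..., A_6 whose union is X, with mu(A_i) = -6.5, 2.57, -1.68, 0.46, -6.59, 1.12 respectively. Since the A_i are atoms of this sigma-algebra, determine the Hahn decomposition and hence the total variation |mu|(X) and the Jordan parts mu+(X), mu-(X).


Step 1: Every measurable set is a union of atoms (the cells / points), so a Hahn decomposition is
  obtained by grouping atoms by sign: P = union of atoms with mu > 0, N = union of the remaining atoms.
  Atoms in P (indices): 2, 4, 6;  atoms in N (indices): 1, 3, 5
  Positive values: 2.57, 0.46, 1.12
  Negative values: -6.5, -1.68, -6.59
Step 2: mu+(X) = mu(P) = sum of positive atom values = 4.15
Step 3: mu-(X) = -mu(N) = sum of |negative atom values| = 14.77
Step 4: |mu|(X) = mu+(X) + mu-(X) = 4.15 + 14.77 = 18.92


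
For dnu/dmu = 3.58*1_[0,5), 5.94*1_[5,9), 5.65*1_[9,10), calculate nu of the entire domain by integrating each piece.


Integrate each piece of the Radon-Nikodym derivative:
Step 1: integral_0^5 3.58 dx = 3.58*(5-0) = 3.58*5 = 17.9
Step 2: integral_5^9 5.94 dx = 5.94*(9-5) = 5.94*4 = 23.76
Step 3: integral_9^10 5.65 dx = 5.65*(10-9) = 5.65*1 = 5.65
Total: 17.9 + 23.76 + 5.65 = 47.31


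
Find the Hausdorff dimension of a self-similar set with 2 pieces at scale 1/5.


For a self-similar set with N copies scaled by 1/r:
dim_H = log(N)/log(r) = log(2)/log(5)
= 0.693147/1.609438
= 0.430677


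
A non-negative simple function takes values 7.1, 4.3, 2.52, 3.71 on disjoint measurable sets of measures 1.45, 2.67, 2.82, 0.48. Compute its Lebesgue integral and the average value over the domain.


Step 1: Integral = sum(value_i * measure_i)
= 7.1*1.45 + 4.3*2.67 + 2.52*2.82 + 3.71*0.48
= 10.295 + 11.481 + 7.1064 + 1.7808
= 30.6632
Step 2: Total measure of domain = 1.45 + 2.67 + 2.82 + 0.48 = 7.42
Step 3: Average value = 30.6632 / 7.42 = 4.132507


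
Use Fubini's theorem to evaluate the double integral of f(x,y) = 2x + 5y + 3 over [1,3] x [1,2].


By Fubini, integrate in x first, then y.
Step 1: Fix y, integrate over x in [1,3]:
  integral(2x + 5y + 3, x=1..3)
  = 2*(3^2 - 1^2)/2 + (5y + 3)*(3 - 1)
  = 8 + (5y + 3)*2
  = 8 + 10y + 6
  = 14 + 10y
Step 2: Integrate over y in [1,2]:
  integral(14 + 10y, y=1..2)
  = 14*1 + 10*(2^2 - 1^2)/2
  = 14 + 15
  = 29


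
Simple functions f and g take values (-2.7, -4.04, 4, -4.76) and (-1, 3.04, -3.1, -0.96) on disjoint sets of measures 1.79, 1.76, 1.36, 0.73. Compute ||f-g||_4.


Step 1: Compute differences f_i - g_i:
  -2.7 - -1 = -1.7
  -4.04 - 3.04 = -7.08
  4 - -3.1 = 7.1
  -4.76 - -0.96 = -3.8
Step 2: Compute |diff|^4 * measure for each set:
  |-1.7|^4 * 1.79 = 8.3521 * 1.79 = 14.950259
  |-7.08|^4 * 1.76 = 2512.655977 * 1.76 = 4422.274519
  |7.1|^4 * 1.36 = 2541.1681 * 1.36 = 3455.988616
  |-3.8|^4 * 0.73 = 208.5136 * 0.73 = 152.214928
Step 3: Sum = 8045.428322
Step 4: ||f-g||_4 = (8045.428322)^(1/4) = 9.470814


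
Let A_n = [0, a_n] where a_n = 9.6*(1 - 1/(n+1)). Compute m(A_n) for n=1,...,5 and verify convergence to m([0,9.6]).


By continuity of measure from below: if A_n increases to A, then m(A_n) -> m(A).
Here A = [0, 9.6], so m(A) = 9.6
Step 1: a_1 = 9.6*(1 - 1/2) = 4.8, m(A_1) = 4.8
Step 2: a_2 = 9.6*(1 - 1/3) = 6.4, m(A_2) = 6.4
Step 3: a_3 = 9.6*(1 - 1/4) = 7.2, m(A_3) = 7.2
Step 4: a_4 = 9.6*(1 - 1/5) = 7.68, m(A_4) = 7.68
Step 5: a_5 = 9.6*(1 - 1/6) = 8, m(A_5) = 8
Limit: m(A_n) -> m([0,9.6]) = 9.6


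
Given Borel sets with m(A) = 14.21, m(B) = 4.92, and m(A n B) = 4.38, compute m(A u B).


By inclusion-exclusion: m(A u B) = m(A) + m(B) - m(A n B)
= 14.21 + 4.92 - 4.38
= 14.75


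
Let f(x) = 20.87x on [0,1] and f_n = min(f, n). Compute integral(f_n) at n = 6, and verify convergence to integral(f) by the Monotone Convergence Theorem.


f(x) = 20.87x on [0,1]; f_n(x) = min(20.87x, n). At n = 6:
Step 1: f(x) reaches 6 at x = 6/20.87 = 0.287494
Step 2: integral(f_6) = integral(20.87x, 0, 0.287494) + integral(6, 0.287494, 1)
       = 20.87*0.287494^2/2 + 6*(1 - 0.287494)
       = 0.862482 + 4.275036
       = 5.137518
Step 3: As n -> infinity, f_n increases to f, so by MCT integral(f_n) -> integral(f) = 20.87/2 = 10.435.
Convergence: integral(f_6) = 5.137518 -> 10.435 as n -> infinity


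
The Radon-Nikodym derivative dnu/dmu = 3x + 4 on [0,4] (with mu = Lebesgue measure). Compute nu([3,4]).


nu(A) = integral_A (dnu/dmu) dmu = integral_3^4 (3x + 4) dx
Step 1: Antiderivative F(x) = (3/2)x^2 + 4x
Step 2: F(4) = (3/2)*4^2 + 4*4 = 24 + 16 = 40
Step 3: F(3) = (3/2)*3^2 + 4*3 = 13.5 + 12 = 25.5
Step 4: nu([3,4]) = F(4) - F(3) = 40 - 25.5 = 14.5


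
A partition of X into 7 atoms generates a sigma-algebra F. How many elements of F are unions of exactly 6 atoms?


Each element of F is a union of some subset of the 7 atoms.
Elements that are unions of exactly 6 atoms correspond to 6-element subsets of the 7 atoms.
Count = C(7, 6) = 7! / (6! * 1!) = 7.


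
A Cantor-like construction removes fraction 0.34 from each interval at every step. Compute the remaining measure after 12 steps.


Step 1: At each step, fraction remaining = 1 - 0.34 = 0.66
Step 2: After 12 steps, measure = (0.66)^12
Result = 0.006832


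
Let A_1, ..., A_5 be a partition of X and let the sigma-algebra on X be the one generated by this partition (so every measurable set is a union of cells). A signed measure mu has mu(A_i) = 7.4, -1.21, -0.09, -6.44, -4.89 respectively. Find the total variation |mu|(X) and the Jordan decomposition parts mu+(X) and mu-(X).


Step 1: Every measurable set is a union of atoms (the cells / points), so a Hahn decomposition is
  obtained by grouping atoms by sign: P = union of atoms with mu > 0, N = union of the remaining atoms.
  Atoms in P (indices): 1;  atoms in N (indices): 2, 3, 4, 5
  Positive values: 7.4
  Negative values: -1.21, -0.09, -6.44, -4.89
Step 2: mu+(X) = mu(P) = sum of positive atom values = 7.4
Step 3: mu-(X) = -mu(N) = sum of |negative atom values| = 12.63
Step 4: |mu|(X) = mu+(X) + mu-(X) = 7.4 + 12.63 = 20.03
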